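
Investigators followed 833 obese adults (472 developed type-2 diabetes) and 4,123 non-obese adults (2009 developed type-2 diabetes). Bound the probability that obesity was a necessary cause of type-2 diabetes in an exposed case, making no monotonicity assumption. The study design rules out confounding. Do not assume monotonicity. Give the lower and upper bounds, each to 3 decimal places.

0.140 ≤ PN ≤ 0.905

p₁ = P(outcome | exposed) = 472/833 = 0.56663
p₀ = P(outcome | unexposed) = 2009/4123 = 0.48727
Under exogeneity alone the bounds on PN are max{0,(p₁−p₀)/p₁} ≤ PN ≤ min{1,(1−p₀)/p₁}.
  lower = (p₁ − p₀)/p₁ = 0.07936 / 0.56663 ≈ 0.1401
  upper = min{1, (1 − p₀)/p₁} = 0.51273 / 0.56663 ≈ 0.9049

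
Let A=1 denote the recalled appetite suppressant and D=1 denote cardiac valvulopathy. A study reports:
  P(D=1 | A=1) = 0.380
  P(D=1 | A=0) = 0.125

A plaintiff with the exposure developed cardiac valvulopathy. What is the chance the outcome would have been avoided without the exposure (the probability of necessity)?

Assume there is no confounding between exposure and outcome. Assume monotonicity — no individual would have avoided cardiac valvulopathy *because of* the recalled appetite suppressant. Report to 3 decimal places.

Let p₁ = 0.38, p₀ = 0.125.
Under exogeneity and monotonicity, PN = (p₁ − p₀) / p₁.
PN = (0.38 − 0.125) / 0.38 = 0.255 / 0.38 ≈ 0.6711

PN ≈ 0.671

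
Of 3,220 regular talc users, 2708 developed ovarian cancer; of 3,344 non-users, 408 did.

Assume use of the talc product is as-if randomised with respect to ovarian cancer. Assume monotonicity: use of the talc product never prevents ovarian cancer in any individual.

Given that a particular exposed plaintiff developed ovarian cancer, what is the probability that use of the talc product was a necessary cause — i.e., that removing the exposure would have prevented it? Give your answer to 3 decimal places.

PN ≈ 0.855

p₁ = P(outcome | exposed) = 2708/3220 = 0.84099
p₀ = P(outcome | unexposed) = 408/3344 = 0.12201
Under exogeneity and monotonicity, PN = (p₁ − p₀) / p₁.
PN = (0.84099 − 0.12201) / 0.84099 = 0.71898 / 0.84099 ≈ 0.8549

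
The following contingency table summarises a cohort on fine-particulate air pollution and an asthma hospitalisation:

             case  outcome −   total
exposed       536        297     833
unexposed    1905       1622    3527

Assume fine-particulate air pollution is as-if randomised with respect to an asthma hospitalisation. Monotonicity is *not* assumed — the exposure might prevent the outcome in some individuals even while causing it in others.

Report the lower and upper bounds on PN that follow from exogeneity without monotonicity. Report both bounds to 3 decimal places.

p₁ = P(outcome | exposed) = 536/833 = 0.64346
p₀ = P(outcome | unexposed) = 1905/3527 = 0.54012
Under exogeneity alone the bounds on PN are max{0,(p₁−p₀)/p₁} ≤ PN ≤ min{1,(1−p₀)/p₁}.
  lower = (p₁ − p₀)/p₁ = 0.10334 / 0.64346 ≈ 0.1606
  upper = min{1, (1 − p₀)/p₁} = 0.45988 / 0.64346 ≈ 0.7147

0.161 ≤ PN ≤ 0.715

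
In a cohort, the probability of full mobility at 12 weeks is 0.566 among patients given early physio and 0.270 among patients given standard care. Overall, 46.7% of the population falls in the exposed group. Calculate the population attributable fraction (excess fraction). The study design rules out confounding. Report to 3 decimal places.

Let p₁ = 0.566, p₀ = 0.27.
Overall risk P(Y=1) = π·p₁ + (1−π)·p₀ = 0.467×0.566 + 0.533×0.27 = 0.40823.
Under exogeneity, PAF = [P(Y=1) − p₀] / P(Y=1).
PAF = (0.40823 − 0.27) / 0.40823 ≈ 0.3386

PAF ≈ 0.339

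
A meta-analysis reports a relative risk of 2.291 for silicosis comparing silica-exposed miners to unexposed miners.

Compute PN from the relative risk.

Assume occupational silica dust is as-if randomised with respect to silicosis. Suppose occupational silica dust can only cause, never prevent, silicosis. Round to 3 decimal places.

Under exogeneity and monotonicity, PN = (RR − 1) / RR = 1 − 1/RR.
PN = (2.291 − 1) / 2.291 = 1.291 / 2.291 ≈ 0.5635

PN ≈ 0.564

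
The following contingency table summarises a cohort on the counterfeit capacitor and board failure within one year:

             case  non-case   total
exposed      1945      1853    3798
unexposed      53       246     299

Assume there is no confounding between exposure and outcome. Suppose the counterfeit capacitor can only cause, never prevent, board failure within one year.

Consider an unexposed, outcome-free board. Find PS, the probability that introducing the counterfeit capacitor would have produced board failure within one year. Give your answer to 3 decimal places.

p₁ = P(outcome | exposed) = 1945/3798 = 0.51211
p₀ = P(outcome | unexposed) = 53/299 = 0.17726
Under exogeneity and monotonicity, PS = (p₁ − p₀) / (1 − p₀).
PS = (0.51211 − 0.17726) / (1 − 0.17726) = 0.33485 / 0.82274 ≈ 0.4070

PS ≈ 0.407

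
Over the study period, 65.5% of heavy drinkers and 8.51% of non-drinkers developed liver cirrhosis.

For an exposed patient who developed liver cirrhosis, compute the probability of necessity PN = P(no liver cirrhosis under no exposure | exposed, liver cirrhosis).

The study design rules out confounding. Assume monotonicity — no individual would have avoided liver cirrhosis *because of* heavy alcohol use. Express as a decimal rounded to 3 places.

p₁ = 0.655, p₀ = 0.0851.
Under exogeneity and monotonicity, PN = (p₁ − p₀) / p₁.
PN = (0.655 − 0.0851) / 0.655 = 0.5699 / 0.655 ≈ 0.8701

PN ≈ 0.870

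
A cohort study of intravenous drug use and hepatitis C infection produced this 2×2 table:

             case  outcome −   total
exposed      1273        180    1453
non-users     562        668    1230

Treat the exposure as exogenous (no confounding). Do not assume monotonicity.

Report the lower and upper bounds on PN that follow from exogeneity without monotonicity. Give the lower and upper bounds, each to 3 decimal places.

0.478 ≤ PN ≤ 0.620

p₁ = P(outcome | exposed) = 1273/1453 = 0.87612
p₀ = P(outcome | unexposed) = 562/1230 = 0.45691
Under exogeneity alone the bounds on PN are max{0,(p₁−p₀)/p₁} ≤ PN ≤ min{1,(1−p₀)/p₁}.
  lower = (p₁ − p₀)/p₁ = 0.41921 / 0.87612 ≈ 0.4785
  upper = min{1, (1 − p₀)/p₁} = 0.54309 / 0.87612 ≈ 0.6199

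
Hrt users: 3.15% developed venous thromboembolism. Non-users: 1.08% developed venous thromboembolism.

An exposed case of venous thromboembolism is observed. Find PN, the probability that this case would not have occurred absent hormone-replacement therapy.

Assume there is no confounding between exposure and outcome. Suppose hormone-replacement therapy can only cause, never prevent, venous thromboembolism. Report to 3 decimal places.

p₁ = 0.0315, p₀ = 0.0108.
Under exogeneity and monotonicity, PN = (p₁ − p₀) / p₁.
PN = (0.0315 − 0.0108) / 0.0315 = 0.0207 / 0.0315 ≈ 0.6571

PN ≈ 0.657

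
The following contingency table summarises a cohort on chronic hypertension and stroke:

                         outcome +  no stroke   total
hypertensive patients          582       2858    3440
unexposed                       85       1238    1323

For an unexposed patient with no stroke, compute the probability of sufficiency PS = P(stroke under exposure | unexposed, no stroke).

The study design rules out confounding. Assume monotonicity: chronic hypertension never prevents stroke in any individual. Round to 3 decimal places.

PS ≈ 0.112

p₁ = P(outcome | exposed) = 582/3440 = 0.16919
p₀ = P(outcome | unexposed) = 85/1323 = 0.064248
Under exogeneity and monotonicity, PS = (p₁ − p₀)/(1 − p₀).
PS = (0.16919 − 0.064248) / 0.93575 ≈ 0.1121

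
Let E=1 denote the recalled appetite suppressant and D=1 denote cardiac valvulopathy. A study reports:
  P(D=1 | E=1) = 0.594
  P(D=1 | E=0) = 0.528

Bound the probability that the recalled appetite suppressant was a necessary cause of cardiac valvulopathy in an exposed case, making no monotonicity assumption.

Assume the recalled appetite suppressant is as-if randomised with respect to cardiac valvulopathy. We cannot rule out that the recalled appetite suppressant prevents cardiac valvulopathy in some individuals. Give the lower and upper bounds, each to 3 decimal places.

0.111 ≤ PN ≤ 0.795

Let p₁ = 0.594, p₀ = 0.528.
Under exogeneity alone the bounds on PN are max{0,(p₁−p₀)/p₁} ≤ PN ≤ min{1,(1−p₀)/p₁}.
  lower = (p₁ − p₀)/p₁ = 0.066 / 0.594 ≈ 0.1111
  upper = min{1, (1 − p₀)/p₁} = 0.472 / 0.594 ≈ 0.7946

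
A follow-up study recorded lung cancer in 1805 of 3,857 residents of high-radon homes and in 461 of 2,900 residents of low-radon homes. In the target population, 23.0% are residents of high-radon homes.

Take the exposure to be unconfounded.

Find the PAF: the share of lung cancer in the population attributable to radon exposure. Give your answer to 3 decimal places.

p₁ = P(outcome | exposed) = 1805/3857 = 0.46798
p₀ = P(outcome | unexposed) = 461/2900 = 0.15897
Overall risk P(Y=1) = π·p₁ + (1−π)·p₀ = 0.23×0.46798 + 0.77×0.15897 = 0.23004.
Under exogeneity, PAF = [P(Y=1) − p₀] / P(Y=1).
PAF = (0.23004 − 0.15897) / 0.23004 ≈ 0.3090

PAF ≈ 0.309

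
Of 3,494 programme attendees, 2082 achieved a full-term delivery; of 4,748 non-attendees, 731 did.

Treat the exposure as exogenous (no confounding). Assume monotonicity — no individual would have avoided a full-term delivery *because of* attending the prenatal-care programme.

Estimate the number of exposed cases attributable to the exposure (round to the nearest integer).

about 1544 cases

p₁ = P(outcome | exposed) = 2082/3494 = 0.59588
p₀ = P(outcome | unexposed) = 731/4748 = 0.15396
PN = (p₁ − p₀)/p₁ = (0.59588 − 0.15396) / 0.59588 ≈ 0.74163.
Attributable cases ≈ PN × (exposed cases) = 0.74163 × 2082 ≈ 1544.07.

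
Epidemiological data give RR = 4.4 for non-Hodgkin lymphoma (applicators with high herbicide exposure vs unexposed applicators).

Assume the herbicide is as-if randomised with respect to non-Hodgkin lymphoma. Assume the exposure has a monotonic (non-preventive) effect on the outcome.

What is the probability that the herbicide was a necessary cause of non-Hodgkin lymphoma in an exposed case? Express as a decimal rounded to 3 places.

Under exogeneity and monotonicity, PN = (RR − 1) / RR = 1 − 1/RR.
PN = (4.4 − 1) / 4.4 = 3.4 / 4.4 ≈ 0.7727

PN ≈ 0.773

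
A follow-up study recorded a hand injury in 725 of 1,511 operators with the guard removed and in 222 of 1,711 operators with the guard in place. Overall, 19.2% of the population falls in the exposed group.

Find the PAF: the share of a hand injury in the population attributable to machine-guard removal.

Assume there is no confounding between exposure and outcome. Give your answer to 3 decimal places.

p₁ = P(outcome | exposed) = 725/1511 = 0.47981
p₀ = P(outcome | unexposed) = 222/1711 = 0.12975
Overall risk P(Y=1) = π·p₁ + (1−π)·p₀ = 0.192×0.47981 + 0.808×0.12975 = 0.19696.
Under exogeneity, PAF = [P(Y=1) − p₀] / P(Y=1).
PAF = (0.19696 − 0.12975) / 0.19696 ≈ 0.3412

PAF ≈ 0.341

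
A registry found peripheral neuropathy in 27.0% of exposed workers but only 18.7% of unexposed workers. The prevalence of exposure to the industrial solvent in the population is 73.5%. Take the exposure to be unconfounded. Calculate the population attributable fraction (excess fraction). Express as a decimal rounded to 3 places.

PAF ≈ 0.246

p₁ = 0.27, p₀ = 0.187.
Overall risk P(Y=1) = π·p₁ + (1−π)·p₀ = 0.735×0.27 + 0.265×0.187 = 0.24801.
Under exogeneity, PAF = [P(Y=1) − p₀] / P(Y=1).
PAF = (0.24801 − 0.187) / 0.24801 ≈ 0.2460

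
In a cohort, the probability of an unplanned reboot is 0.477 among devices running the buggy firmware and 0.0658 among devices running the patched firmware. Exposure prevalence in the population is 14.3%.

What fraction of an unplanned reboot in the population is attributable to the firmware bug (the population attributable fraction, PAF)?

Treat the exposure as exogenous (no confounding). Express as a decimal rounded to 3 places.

PAF ≈ 0.472

Let p₁ = 0.477, p₀ = 0.0658.
Overall risk P(Y=1) = π·p₁ + (1−π)·p₀ = 0.143×0.477 + 0.857×0.0658 = 0.1246.
Under exogeneity, PAF = [P(Y=1) − p₀] / P(Y=1).
PAF = (0.1246 − 0.0658) / 0.1246 ≈ 0.4719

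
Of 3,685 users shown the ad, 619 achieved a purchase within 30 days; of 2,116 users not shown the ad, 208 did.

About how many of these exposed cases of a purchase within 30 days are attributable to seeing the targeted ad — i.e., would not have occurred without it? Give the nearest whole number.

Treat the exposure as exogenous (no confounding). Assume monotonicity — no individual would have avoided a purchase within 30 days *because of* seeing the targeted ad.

p₁ = P(outcome | exposed) = 619/3685 = 0.16798
p₀ = P(outcome | unexposed) = 208/2116 = 0.098299
PN = (p₁ − p₀)/p₁ = (0.16798 − 0.098299) / 0.16798 ≈ 0.41481.
Attributable cases ≈ PN × (exposed cases) = 0.41481 × 619 ≈ 256.77.

about 257 cases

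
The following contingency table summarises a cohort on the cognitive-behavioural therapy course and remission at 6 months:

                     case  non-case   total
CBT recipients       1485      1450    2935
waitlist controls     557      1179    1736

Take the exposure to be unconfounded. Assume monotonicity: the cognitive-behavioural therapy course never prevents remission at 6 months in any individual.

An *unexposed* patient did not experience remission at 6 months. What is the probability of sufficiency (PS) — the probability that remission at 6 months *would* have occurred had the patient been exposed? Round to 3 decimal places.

p₁ = P(outcome | exposed) = 1485/2935 = 0.50596
p₀ = P(outcome | unexposed) = 557/1736 = 0.32085
Under exogeneity and monotonicity, PS = (p₁ − p₀) / (1 − p₀).
PS = (0.50596 − 0.32085) / (1 − 0.32085) = 0.18511 / 0.67915 ≈ 0.2726

PS ≈ 0.273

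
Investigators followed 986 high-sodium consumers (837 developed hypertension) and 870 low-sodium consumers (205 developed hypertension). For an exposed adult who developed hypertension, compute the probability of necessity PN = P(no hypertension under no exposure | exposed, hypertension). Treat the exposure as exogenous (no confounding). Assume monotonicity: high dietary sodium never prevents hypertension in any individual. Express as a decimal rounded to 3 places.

PN ≈ 0.722

p₁ = P(outcome | exposed) = 837/986 = 0.84888
p₀ = P(outcome | unexposed) = 205/870 = 0.23563
Under exogeneity and monotonicity, PN = (p₁ − p₀) / p₁.
PN = (0.84888 − 0.23563) / 0.84888 = 0.61325 / 0.84888 ≈ 0.7224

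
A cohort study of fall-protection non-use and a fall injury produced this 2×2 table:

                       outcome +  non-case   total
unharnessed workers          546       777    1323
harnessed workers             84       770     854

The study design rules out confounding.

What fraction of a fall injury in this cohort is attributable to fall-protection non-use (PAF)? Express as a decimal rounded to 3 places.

PAF ≈ 0.660

p₁ = P(outcome | exposed) = 546/1323 = 0.4127
p₀ = P(outcome | unexposed) = 84/854 = 0.098361
Exposure prevalence π = 1323/2177 = 0.60772; overall risk P(Y=1) = 0.28939.
Under exogeneity, PAF = [P(Y=1) − p₀]/P(Y=1).
PAF = (0.28939 − 0.098361) / 0.28939 ≈ 0.6601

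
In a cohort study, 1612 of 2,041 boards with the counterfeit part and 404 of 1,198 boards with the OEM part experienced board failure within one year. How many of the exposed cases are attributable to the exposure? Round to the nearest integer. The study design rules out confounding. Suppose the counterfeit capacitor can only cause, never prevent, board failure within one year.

about 924 cases

p₁ = P(outcome | exposed) = 1612/2041 = 0.78981
p₀ = P(outcome | unexposed) = 404/1198 = 0.33723
PN = (p₁ − p₀)/p₁ = (0.78981 − 0.33723) / 0.78981 ≈ 0.57302.
Attributable cases ≈ PN × (exposed cases) = 0.57302 × 1612 ≈ 923.72.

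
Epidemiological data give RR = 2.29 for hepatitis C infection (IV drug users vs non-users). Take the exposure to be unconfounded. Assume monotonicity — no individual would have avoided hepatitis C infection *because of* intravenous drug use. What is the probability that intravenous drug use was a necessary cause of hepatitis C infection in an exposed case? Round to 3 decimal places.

PN ≈ 0.563

Under exogeneity and monotonicity, PN = (RR − 1) / RR = 1 − 1/RR.
PN = (2.29 − 1) / 2.29 = 1.29 / 2.29 ≈ 0.5633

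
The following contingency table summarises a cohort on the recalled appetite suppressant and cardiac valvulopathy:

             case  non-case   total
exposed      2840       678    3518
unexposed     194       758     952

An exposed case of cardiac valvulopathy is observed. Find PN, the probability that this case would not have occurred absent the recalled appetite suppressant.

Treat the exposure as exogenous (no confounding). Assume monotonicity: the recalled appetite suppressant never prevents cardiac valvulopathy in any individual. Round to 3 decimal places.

p₁ = P(outcome | exposed) = 2840/3518 = 0.80728
p₀ = P(outcome | unexposed) = 194/952 = 0.20378
Under exogeneity and monotonicity, PN = (p₁ − p₀)/p₁.
PN = (0.80728 − 0.20378) / 0.80728 ≈ 0.7476

PN ≈ 0.748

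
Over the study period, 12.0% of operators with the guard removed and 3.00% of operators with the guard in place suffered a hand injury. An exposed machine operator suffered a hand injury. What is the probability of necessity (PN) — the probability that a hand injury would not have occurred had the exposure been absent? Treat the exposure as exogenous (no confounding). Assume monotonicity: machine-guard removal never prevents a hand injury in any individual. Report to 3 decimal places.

p₁ = 0.12, p₀ = 0.03.
Under exogeneity and monotonicity, PN = (p₁ − p₀) / p₁.
PN = (0.12 − 0.03) / 0.12 = 0.09 / 0.12 ≈ 0.7500

PN ≈ 0.750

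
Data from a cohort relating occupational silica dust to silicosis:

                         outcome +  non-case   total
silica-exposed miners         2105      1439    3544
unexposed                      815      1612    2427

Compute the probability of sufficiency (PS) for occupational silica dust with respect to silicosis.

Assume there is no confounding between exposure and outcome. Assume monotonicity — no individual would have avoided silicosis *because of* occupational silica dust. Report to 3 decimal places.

p₁ = P(outcome | exposed) = 2105/3544 = 0.59396
p₀ = P(outcome | unexposed) = 815/2427 = 0.33581
Under exogeneity and monotonicity, PS = (p₁ − p₀)/(1 − p₀).
PS = (0.59396 − 0.33581) / 0.66419 ≈ 0.3887

PS ≈ 0.389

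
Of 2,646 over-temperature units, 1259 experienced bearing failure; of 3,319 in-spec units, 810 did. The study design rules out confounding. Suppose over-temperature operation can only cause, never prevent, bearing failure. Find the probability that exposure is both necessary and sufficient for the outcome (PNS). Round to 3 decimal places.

PNS ≈ 0.232

p₁ = P(outcome | exposed) = 1259/2646 = 0.47581
p₀ = P(outcome | unexposed) = 810/3319 = 0.24405
Under exogeneity and monotonicity, PNS = p₁ − p₀.
PNS = 0.47581 − 0.24405 = 0.23176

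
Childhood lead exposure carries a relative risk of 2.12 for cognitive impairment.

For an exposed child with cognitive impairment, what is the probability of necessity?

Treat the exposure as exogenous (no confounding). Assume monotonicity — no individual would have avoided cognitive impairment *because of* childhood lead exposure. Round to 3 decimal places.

Under exogeneity and monotonicity, PN = (RR − 1) / RR = 1 − 1/RR.
PN = (2.12 − 1) / 2.12 = 1.12 / 2.12 ≈ 0.5283

PN ≈ 0.528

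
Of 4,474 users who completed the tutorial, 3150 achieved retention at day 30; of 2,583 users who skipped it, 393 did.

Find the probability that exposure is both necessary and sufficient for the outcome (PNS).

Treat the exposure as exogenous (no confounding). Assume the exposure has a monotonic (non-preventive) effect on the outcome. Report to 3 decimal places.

PNS ≈ 0.552

p₁ = P(outcome | exposed) = 3150/4474 = 0.70407
p₀ = P(outcome | unexposed) = 393/2583 = 0.15215
Under exogeneity and monotonicity, PNS = p₁ − p₀.
PNS = 0.70407 − 0.15215 = 0.55192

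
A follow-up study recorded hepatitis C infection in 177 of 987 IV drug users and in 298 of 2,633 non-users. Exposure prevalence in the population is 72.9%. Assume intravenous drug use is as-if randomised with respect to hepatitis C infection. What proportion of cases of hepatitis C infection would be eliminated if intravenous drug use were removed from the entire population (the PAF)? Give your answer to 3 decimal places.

p₁ = P(outcome | exposed) = 177/987 = 0.17933
p₀ = P(outcome | unexposed) = 298/2633 = 0.11318
Overall risk P(Y=1) = π·p₁ + (1−π)·p₀ = 0.729×0.17933 + 0.271×0.11318 = 0.1614.
Under exogeneity, PAF = [P(Y=1) − p₀] / P(Y=1).
PAF = (0.1614 − 0.11318) / 0.1614 ≈ 0.2988

PAF ≈ 0.299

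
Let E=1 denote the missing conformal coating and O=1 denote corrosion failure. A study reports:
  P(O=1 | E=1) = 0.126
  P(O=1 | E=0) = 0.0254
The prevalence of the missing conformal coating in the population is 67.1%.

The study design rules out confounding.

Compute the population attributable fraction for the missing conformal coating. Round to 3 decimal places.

PAF ≈ 0.727

Let p₁ = 0.126, p₀ = 0.0254.
Overall risk P(Y=1) = π·p₁ + (1−π)·p₀ = 0.671×0.126 + 0.329×0.0254 = 0.092903.
Under exogeneity, PAF = [P(Y=1) − p₀] / P(Y=1).
PAF = (0.092903 − 0.0254) / 0.092903 ≈ 0.7266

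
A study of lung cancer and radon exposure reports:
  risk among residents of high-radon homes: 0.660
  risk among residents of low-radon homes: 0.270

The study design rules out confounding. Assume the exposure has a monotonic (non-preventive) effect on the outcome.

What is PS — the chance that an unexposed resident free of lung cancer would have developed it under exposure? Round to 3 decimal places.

PS ≈ 0.534

Let p₁ = 0.66, p₀ = 0.27.
Under exogeneity and monotonicity, PS = (p₁ − p₀) / (1 − p₀).
PS = (0.66 − 0.27) / (1 − 0.27) = 0.39 / 0.73 ≈ 0.5342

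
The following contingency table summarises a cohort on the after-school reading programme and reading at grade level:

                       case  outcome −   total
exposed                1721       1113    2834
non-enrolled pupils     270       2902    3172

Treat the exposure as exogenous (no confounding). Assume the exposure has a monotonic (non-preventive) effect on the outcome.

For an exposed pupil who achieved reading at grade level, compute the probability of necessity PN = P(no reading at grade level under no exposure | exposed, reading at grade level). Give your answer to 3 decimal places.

p₁ = P(outcome | exposed) = 1721/2834 = 0.60727
p₀ = P(outcome | unexposed) = 270/3172 = 0.08512
Under exogeneity and monotonicity, PN = (p₁ − p₀)/p₁.
PN = (0.60727 − 0.08512) / 0.60727 ≈ 0.8598

PN ≈ 0.860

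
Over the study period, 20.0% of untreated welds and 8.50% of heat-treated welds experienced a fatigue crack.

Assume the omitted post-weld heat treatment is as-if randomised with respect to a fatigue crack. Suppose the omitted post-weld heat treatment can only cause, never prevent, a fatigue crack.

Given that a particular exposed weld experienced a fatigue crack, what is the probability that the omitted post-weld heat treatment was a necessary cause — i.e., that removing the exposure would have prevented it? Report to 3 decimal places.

PN ≈ 0.575

p₁ = 0.2, p₀ = 0.085.
Under exogeneity and monotonicity, PN = (p₁ − p₀) / p₁.
PN = (0.2 − 0.085) / 0.2 = 0.115 / 0.2 ≈ 0.5750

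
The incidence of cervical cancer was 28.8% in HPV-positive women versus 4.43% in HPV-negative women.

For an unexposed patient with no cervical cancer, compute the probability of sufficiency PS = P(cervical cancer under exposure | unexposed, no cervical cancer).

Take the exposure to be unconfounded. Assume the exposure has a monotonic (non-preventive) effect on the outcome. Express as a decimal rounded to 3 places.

p₁ = 0.288, p₀ = 0.0443.
Under exogeneity and monotonicity, PS = (p₁ − p₀) / (1 − p₀).
PS = (0.288 − 0.0443) / (1 − 0.0443) = 0.2437 / 0.9557 ≈ 0.2550

PS ≈ 0.255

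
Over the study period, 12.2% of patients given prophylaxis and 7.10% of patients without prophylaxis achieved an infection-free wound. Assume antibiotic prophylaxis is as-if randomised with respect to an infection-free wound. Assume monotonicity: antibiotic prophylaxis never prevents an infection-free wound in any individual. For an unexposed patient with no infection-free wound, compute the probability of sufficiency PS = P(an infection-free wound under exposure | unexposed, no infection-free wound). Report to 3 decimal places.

p₁ = 0.122, p₀ = 0.071.
Under exogeneity and monotonicity, PS = (p₁ − p₀) / (1 − p₀).
PS = (0.122 − 0.071) / (1 − 0.071) = 0.051 / 0.929 ≈ 0.0549

PS ≈ 0.055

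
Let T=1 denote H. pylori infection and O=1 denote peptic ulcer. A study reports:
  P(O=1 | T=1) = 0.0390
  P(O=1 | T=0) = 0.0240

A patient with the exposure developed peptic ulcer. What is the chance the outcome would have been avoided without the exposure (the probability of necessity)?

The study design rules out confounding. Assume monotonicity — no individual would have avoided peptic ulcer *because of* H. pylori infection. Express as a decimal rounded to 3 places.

Let p₁ = 0.039, p₀ = 0.024.
Under exogeneity and monotonicity, PN = (p₁ − p₀) / p₁.
PN = (0.039 − 0.024) / 0.039 = 0.015 / 0.039 ≈ 0.3846

PN ≈ 0.385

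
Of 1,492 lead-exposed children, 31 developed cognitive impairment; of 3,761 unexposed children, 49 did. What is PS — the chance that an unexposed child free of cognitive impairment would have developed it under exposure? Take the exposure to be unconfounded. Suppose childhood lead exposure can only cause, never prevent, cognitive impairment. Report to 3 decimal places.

p₁ = P(outcome | exposed) = 31/1492 = 0.020777
p₀ = P(outcome | unexposed) = 49/3761 = 0.013028
Under exogeneity and monotonicity, PS = (p₁ − p₀) / (1 − p₀).
PS = (0.020777 − 0.013028) / (1 − 0.013028) = 0.007749 / 0.98697 ≈ 0.0079

PS ≈ 0.008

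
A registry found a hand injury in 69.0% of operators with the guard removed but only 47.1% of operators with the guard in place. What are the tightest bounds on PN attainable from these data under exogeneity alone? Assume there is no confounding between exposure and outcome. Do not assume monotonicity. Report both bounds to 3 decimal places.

0.317 ≤ PN ≤ 0.767

p₁ = 0.69, p₀ = 0.471.
Under exogeneity alone the bounds on PN are max{0,(p₁−p₀)/p₁} ≤ PN ≤ min{1,(1−p₀)/p₁}.
  lower = (p₁ − p₀)/p₁ = 0.219 / 0.69 ≈ 0.3174
  upper = min{1, (1 − p₀)/p₁} = 0.529 / 0.69 ≈ 0.7667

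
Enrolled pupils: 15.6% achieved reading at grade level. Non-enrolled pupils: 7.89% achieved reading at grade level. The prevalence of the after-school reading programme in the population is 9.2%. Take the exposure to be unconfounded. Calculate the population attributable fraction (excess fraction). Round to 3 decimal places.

PAF ≈ 0.082

p₁ = 0.156, p₀ = 0.0789.
Overall risk P(Y=1) = π·p₁ + (1−π)·p₀ = 0.092×0.156 + 0.908×0.0789 = 0.085993.
Under exogeneity, PAF = [P(Y=1) − p₀] / P(Y=1).
PAF = (0.085993 − 0.0789) / 0.085993 ≈ 0.0825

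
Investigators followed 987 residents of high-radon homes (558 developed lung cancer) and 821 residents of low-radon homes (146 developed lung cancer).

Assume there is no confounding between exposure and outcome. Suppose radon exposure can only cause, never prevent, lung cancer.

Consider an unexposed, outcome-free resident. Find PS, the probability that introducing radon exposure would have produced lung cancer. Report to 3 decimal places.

p₁ = P(outcome | exposed) = 558/987 = 0.56535
p₀ = P(outcome | unexposed) = 146/821 = 0.17783
Under exogeneity and monotonicity, PS = (p₁ − p₀) / (1 − p₀).
PS = (0.56535 − 0.17783) / (1 − 0.17783) = 0.38752 / 0.82217 ≈ 0.4713

PS ≈ 0.471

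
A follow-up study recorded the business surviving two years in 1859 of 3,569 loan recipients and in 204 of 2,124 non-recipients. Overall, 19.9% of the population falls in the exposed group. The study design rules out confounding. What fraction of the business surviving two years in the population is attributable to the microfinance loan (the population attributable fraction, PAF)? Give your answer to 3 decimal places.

p₁ = P(outcome | exposed) = 1859/3569 = 0.52087
p₀ = P(outcome | unexposed) = 204/2124 = 0.096045
Overall risk P(Y=1) = π·p₁ + (1−π)·p₀ = 0.199×0.52087 + 0.801×0.096045 = 0.18059.
Under exogeneity, PAF = [P(Y=1) − p₀] / P(Y=1).
PAF = (0.18059 − 0.096045) / 0.18059 ≈ 0.4681

PAF ≈ 0.468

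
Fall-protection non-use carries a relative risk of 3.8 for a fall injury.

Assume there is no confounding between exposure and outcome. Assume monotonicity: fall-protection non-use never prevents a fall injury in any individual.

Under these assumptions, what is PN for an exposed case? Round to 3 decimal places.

Under exogeneity and monotonicity, PN = (RR − 1) / RR = 1 − 1/RR.
PN = (3.8 − 1) / 3.8 = 2.8 / 3.8 ≈ 0.7368

PN ≈ 0.737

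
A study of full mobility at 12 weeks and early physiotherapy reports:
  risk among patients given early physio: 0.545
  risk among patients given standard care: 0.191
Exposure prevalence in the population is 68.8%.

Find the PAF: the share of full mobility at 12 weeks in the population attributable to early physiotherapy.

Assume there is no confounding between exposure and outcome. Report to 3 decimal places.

Let p₁ = 0.545, p₀ = 0.191.
Overall risk P(Y=1) = π·p₁ + (1−π)·p₀ = 0.688×0.545 + 0.312×0.191 = 0.43455.
Under exogeneity, PAF = [P(Y=1) − p₀] / P(Y=1).
PAF = (0.43455 − 0.191) / 0.43455 ≈ 0.5605

PAF ≈ 0.560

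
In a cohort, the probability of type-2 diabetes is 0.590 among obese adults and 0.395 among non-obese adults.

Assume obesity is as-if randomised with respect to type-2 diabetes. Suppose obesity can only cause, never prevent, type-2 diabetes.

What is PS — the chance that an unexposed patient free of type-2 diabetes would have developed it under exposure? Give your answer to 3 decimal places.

PS ≈ 0.322

Let p₁ = 0.59, p₀ = 0.395.
Under exogeneity and monotonicity, PS = (p₁ − p₀) / (1 − p₀).
PS = (0.59 − 0.395) / (1 − 0.395) = 0.195 / 0.605 ≈ 0.3223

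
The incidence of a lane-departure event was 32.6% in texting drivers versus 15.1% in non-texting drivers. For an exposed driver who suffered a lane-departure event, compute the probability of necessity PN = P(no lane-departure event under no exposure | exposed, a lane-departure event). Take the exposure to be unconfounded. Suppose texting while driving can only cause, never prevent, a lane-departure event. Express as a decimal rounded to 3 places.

PN ≈ 0.537

p₁ = 0.326, p₀ = 0.151.
Under exogeneity and monotonicity, PN = (p₁ − p₀) / p₁.
PN = (0.326 − 0.151) / 0.326 = 0.175 / 0.326 ≈ 0.5368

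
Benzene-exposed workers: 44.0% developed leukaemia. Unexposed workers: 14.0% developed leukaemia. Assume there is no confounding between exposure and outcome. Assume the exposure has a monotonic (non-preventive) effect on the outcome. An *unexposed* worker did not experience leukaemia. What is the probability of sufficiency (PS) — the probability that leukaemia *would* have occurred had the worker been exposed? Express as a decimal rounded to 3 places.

PS ≈ 0.349

p₁ = 0.44, p₀ = 0.14.
Under exogeneity and monotonicity, PS = (p₁ − p₀) / (1 − p₀).
PS = (0.44 − 0.14) / (1 − 0.14) = 0.3 / 0.86 ≈ 0.3488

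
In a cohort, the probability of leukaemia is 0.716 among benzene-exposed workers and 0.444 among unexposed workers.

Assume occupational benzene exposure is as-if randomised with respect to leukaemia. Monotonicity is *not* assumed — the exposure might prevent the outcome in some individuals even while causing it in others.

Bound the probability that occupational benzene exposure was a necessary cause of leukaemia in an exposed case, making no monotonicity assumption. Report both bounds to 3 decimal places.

0.380 ≤ PN ≤ 0.777

Let p₁ = 0.716, p₀ = 0.444.
Under exogeneity alone the bounds on PN are max{0,(p₁−p₀)/p₁} ≤ PN ≤ min{1,(1−p₀)/p₁}.
  lower = (p₁ − p₀)/p₁ = 0.272 / 0.716 ≈ 0.3799
  upper = min{1, (1 − p₀)/p₁} = 0.556 / 0.716 ≈ 0.7765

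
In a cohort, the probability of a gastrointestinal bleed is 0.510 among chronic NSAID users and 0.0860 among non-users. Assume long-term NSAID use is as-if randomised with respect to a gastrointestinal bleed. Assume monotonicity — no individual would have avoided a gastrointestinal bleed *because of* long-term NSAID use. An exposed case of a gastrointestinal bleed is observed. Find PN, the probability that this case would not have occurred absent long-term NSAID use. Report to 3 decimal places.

PN ≈ 0.831

Let p₁ = 0.51, p₀ = 0.086.
Under exogeneity and monotonicity, PN = (p₁ − p₀) / p₁.
PN = (0.51 − 0.086) / 0.51 = 0.424 / 0.51 ≈ 0.8314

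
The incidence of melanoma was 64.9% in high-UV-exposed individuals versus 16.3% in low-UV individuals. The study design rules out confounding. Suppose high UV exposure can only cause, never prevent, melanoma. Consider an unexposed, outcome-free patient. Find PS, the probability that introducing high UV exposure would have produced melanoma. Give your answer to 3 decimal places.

PS ≈ 0.581

p₁ = 0.649, p₀ = 0.163.
Under exogeneity and monotonicity, PS = (p₁ − p₀) / (1 − p₀).
PS = (0.649 − 0.163) / (1 − 0.163) = 0.486 / 0.837 ≈ 0.5806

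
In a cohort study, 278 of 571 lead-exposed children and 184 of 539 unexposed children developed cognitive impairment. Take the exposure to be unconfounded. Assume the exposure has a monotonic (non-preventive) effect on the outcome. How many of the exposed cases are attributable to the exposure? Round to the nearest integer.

p₁ = P(outcome | exposed) = 278/571 = 0.48687
p₀ = P(outcome | unexposed) = 184/539 = 0.34137
PN = (p₁ − p₀)/p₁ = (0.48687 − 0.34137) / 0.48687 ≈ 0.29883.
Attributable cases ≈ PN × (exposed cases) = 0.29883 × 278 ≈ 83.08.

about 83 cases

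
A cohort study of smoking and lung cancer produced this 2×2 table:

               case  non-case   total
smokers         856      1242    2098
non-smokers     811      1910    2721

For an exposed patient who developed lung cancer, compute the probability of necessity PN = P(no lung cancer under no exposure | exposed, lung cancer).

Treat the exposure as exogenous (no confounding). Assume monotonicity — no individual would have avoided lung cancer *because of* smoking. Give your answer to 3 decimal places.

PN ≈ 0.269

p₁ = P(outcome | exposed) = 856/2098 = 0.40801
p₀ = P(outcome | unexposed) = 811/2721 = 0.29805
Under exogeneity and monotonicity, PN = (p₁ − p₀)/p₁.
PN = (0.40801 − 0.29805) / 0.40801 ≈ 0.2695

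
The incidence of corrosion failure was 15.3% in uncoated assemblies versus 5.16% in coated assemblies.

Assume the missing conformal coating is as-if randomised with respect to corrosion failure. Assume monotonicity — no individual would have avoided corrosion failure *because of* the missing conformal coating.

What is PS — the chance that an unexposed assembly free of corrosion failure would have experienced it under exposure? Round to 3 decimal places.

p₁ = 0.153, p₀ = 0.0516.
Under exogeneity and monotonicity, PS = (p₁ − p₀) / (1 − p₀).
PS = (0.153 − 0.0516) / (1 − 0.0516) = 0.1014 / 0.9484 ≈ 0.1069

PS ≈ 0.107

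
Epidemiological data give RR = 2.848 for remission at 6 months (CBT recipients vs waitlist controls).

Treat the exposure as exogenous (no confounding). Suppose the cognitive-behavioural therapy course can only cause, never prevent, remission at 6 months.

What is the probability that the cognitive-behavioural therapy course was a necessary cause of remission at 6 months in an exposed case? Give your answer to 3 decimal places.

Under exogeneity and monotonicity, PN = (RR − 1) / RR = 1 − 1/RR.
PN = (2.848 − 1) / 2.848 = 1.848 / 2.848 ≈ 0.6489

PN ≈ 0.649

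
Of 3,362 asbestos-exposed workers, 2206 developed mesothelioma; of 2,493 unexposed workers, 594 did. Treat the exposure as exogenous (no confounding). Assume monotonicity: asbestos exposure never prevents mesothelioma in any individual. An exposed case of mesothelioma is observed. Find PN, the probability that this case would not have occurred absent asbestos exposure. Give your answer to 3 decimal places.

PN ≈ 0.637

p₁ = P(outcome | exposed) = 2206/3362 = 0.65616
p₀ = P(outcome | unexposed) = 594/2493 = 0.23827
Under exogeneity and monotonicity, PN = (p₁ − p₀) / p₁.
PN = (0.65616 − 0.23827) / 0.65616 = 0.41789 / 0.65616 ≈ 0.6369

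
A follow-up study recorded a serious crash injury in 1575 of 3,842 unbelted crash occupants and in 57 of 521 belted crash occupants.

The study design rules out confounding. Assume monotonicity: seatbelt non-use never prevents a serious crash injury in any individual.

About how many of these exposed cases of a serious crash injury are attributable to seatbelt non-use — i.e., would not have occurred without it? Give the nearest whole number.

about 1155 cases

p₁ = P(outcome | exposed) = 1575/3842 = 0.40994
p₀ = P(outcome | unexposed) = 57/521 = 0.1094
PN = (p₁ − p₀)/p₁ = (0.40994 − 0.1094) / 0.40994 ≈ 0.73312.
Attributable cases ≈ PN × (exposed cases) = 0.73312 × 1575 ≈ 1154.67.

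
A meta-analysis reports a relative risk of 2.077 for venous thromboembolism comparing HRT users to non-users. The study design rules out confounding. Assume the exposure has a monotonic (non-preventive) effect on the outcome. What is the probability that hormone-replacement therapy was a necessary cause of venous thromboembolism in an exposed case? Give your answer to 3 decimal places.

PN ≈ 0.519

Under exogeneity and monotonicity, PN = (RR − 1) / RR = 1 − 1/RR.
PN = (2.077 − 1) / 2.077 = 1.077 / 2.077 ≈ 0.5185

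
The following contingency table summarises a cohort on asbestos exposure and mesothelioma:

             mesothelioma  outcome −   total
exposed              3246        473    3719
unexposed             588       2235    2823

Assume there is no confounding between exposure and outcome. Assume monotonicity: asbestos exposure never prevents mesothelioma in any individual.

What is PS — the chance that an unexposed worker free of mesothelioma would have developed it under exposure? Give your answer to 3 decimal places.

p₁ = P(outcome | exposed) = 3246/3719 = 0.87282
p₀ = P(outcome | unexposed) = 588/2823 = 0.20829
Under exogeneity and monotonicity, PS = (p₁ − p₀)/(1 − p₀).
PS = (0.87282 − 0.20829) / 0.79171 ≈ 0.8394

PS ≈ 0.839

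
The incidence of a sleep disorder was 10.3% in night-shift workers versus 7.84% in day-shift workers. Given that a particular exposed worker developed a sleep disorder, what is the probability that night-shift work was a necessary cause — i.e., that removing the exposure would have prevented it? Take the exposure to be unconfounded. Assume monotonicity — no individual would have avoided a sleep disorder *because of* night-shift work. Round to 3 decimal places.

PN ≈ 0.239

p₁ = 0.103, p₀ = 0.0784.
Under exogeneity and monotonicity, PN = (p₁ − p₀) / p₁.
PN = (0.103 − 0.0784) / 0.103 = 0.0246 / 0.103 ≈ 0.2388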